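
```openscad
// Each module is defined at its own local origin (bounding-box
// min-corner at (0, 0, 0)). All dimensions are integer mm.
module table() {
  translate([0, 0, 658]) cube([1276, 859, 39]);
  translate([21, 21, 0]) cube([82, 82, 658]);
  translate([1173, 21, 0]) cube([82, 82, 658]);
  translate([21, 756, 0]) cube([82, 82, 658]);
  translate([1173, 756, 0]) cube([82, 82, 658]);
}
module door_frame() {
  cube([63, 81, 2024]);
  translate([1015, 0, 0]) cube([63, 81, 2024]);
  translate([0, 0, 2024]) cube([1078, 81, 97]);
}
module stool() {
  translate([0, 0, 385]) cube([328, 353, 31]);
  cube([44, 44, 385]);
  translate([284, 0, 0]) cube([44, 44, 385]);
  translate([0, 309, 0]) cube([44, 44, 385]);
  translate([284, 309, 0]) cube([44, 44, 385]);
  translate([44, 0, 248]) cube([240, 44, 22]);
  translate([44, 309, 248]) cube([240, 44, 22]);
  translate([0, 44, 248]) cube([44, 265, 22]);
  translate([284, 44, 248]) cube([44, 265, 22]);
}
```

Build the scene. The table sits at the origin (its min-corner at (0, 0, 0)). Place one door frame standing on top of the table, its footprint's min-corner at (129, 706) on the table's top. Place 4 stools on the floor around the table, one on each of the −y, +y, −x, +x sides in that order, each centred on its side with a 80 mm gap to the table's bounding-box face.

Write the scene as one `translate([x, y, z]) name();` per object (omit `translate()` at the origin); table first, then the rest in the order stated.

table();
translate([129, 706, 697]) door_frame();
translate([474, -433, 0]) stool();
translate([474, 939, 0]) stool();
translate([-408, 253, 0]) stool();
translate([1356, 253, 0]) stool();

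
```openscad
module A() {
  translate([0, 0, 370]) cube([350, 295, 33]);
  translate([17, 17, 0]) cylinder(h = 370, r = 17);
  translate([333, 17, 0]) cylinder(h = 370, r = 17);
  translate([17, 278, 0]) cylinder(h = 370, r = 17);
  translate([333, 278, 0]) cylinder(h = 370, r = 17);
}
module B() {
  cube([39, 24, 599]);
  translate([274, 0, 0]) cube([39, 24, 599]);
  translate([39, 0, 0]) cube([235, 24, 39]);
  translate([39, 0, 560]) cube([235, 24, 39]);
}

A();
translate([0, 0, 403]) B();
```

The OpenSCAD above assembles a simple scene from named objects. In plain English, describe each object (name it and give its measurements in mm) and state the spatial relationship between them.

A is a four-legged stool. The seat is a 350×295×33 mm slab whose top surface is at z = 403 mm; four round legs, each 34 mm in diameter, run from the floor (z = 0) to the underside of the seat, each leg's axis is inset half a diameter from the nearest pair of seat edges (so the leg's bounding box is flush with the corner).

B is a rectangular picture frame lying in the x–z plane (depth along y). The opening is 235 mm wide (x) by 521 mm tall (z), surrounded by a border 39 mm wide on all four sides. The frame is 24 mm deep and is made of two full-height vertical stiles with two horizontal rails fitted between them.

The picture frame is on top of the stool.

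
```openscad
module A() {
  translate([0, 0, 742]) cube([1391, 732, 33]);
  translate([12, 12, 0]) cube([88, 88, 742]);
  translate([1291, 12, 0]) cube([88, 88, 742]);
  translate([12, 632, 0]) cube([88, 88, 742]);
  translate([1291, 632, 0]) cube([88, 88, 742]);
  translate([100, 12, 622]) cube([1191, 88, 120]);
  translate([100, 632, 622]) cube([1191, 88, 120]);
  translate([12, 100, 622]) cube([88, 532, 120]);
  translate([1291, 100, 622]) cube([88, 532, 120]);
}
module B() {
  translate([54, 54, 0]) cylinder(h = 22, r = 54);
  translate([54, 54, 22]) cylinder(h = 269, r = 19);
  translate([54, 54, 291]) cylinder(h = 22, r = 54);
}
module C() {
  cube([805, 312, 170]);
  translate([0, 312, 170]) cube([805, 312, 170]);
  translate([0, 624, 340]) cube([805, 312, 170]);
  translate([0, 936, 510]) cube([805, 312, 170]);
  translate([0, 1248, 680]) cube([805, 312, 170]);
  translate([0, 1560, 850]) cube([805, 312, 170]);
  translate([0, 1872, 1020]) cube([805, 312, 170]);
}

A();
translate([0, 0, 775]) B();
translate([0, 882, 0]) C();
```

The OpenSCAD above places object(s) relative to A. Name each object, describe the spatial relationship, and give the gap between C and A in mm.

A is a table. B is a spool. C is a staircase. The spool is on top of the table. The staircase is on the floor beside the table on its +y side. The gap between the staircase and the table is 150 mm.

The staircase's nearest face is 150 mm from the table's +y face.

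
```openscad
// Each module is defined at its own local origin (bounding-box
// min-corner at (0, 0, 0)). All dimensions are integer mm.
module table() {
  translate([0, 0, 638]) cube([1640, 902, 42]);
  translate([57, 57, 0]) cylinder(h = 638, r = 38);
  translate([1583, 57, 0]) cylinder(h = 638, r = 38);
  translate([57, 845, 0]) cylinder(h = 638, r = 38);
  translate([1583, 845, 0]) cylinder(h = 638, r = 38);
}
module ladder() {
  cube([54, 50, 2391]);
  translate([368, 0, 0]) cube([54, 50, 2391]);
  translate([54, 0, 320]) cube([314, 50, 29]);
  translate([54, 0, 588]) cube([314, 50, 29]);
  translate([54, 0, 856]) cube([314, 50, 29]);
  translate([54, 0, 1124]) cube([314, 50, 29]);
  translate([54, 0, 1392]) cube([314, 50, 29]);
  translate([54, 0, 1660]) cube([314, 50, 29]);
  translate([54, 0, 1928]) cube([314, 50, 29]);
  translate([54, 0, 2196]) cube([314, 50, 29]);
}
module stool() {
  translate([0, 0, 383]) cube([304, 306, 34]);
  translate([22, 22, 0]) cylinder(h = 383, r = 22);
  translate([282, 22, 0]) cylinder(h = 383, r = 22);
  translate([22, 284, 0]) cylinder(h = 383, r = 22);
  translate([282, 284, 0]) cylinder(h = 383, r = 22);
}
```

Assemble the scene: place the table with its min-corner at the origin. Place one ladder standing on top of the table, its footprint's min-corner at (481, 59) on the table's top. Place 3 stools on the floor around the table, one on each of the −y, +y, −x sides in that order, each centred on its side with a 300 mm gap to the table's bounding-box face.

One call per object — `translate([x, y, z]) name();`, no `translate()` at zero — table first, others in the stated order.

table();
translate([481, 59, 680]) ladder();
translate([668, -606, 0]) stool();
translate([668, 1202, 0]) stool();
translate([-604, 298, 0]) stool();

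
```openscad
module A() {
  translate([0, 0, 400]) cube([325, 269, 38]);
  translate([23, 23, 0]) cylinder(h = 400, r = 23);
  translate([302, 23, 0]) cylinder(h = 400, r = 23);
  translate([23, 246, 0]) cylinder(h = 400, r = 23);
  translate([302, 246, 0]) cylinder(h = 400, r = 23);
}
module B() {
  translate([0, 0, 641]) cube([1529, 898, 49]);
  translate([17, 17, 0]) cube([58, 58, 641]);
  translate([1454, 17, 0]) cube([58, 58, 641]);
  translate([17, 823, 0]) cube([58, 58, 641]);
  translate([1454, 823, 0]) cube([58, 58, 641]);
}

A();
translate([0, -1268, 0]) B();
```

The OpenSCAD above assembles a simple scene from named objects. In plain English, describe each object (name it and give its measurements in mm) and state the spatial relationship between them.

A is a four-legged stool. The seat is 325×269 mm, 38 mm thick, top at z = 438 mm. It stands on four round legs, each 46 mm in diameter, from z = 0 to the seat underside, each leg's axis is inset half a diameter from the nearest pair of seat edges (so the leg's bounding box is flush with the corner).

B is a rectangular dining table. The top is 1529×898×49 mm with its upper surface at z = 690 mm. It stands on four 58×58 mm square legs, each inset 17 mm from the nearest pair of top edges, running from the floor to the underside of the top.

The table is on the floor beside the stool on its −y side.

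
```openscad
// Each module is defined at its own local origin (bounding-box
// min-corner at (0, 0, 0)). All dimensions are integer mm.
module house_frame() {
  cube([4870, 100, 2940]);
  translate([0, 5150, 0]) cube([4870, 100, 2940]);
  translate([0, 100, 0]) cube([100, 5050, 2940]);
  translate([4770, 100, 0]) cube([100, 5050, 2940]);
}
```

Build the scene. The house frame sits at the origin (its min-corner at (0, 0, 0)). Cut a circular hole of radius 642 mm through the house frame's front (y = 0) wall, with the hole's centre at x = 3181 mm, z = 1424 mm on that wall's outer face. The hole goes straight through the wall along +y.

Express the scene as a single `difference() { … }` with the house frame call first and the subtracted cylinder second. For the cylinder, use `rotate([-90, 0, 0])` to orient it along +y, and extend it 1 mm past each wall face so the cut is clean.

difference() {
  house_frame();
  translate([3181, -1, 1424]) rotate([-90, 0, 0]) cylinder(h = 102, r = 642);
}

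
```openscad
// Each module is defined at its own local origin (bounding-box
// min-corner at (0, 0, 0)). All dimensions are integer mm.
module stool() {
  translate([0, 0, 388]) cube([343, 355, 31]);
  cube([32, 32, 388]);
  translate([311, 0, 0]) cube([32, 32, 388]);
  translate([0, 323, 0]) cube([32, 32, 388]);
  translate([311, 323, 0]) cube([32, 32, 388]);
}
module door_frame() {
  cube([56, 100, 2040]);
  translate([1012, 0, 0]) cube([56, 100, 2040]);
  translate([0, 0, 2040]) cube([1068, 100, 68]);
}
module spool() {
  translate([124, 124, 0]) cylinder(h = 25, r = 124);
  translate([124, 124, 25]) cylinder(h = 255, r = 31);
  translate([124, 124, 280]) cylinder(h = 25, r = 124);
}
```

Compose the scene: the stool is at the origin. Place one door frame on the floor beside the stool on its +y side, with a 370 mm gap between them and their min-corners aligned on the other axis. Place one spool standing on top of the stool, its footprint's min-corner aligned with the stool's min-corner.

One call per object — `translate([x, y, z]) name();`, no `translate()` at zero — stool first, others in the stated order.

stool();
translate([0, 725, 0]) door_frame();
translate([0, 0, 419]) spool();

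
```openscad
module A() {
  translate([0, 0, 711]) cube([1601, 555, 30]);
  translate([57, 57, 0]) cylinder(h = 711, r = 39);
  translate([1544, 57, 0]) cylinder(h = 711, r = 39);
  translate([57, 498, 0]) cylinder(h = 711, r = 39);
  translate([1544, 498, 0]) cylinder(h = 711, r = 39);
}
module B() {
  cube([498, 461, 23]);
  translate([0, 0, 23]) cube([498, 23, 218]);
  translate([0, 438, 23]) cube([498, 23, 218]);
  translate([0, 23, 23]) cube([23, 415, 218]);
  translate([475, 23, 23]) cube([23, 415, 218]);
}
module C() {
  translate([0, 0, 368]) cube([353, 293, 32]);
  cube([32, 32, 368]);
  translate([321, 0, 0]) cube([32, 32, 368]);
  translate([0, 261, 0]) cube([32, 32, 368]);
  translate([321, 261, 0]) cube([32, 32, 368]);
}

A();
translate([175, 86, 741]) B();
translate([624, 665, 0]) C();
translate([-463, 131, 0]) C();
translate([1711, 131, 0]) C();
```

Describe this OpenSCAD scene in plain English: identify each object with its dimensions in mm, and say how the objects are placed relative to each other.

A is a table: top 1601 mm (x) × 555 mm (y), 30 mm thick, upper face at z = 741 mm, on four round legs of 78 mm diameter, each leg's bounding box inset 18 mm from the nearest pair of top edges, running from z = 0 to the bottom of the top.

B is an open-topped rectangular box: outside dimensions 498×461×241 mm, with a uniform wall and base thickness of 23 mm. The base is a full 498×461 slab on the floor; four walls sit on top of the base. The front and back walls (the −y and +y sides) span the full width; the two side walls fit between them.

C is a four-legged stool. The seat is 353×293 mm, 32 mm thick, top at z = 400 mm. It stands on four square legs, each 32×32 mm in cross-section, from z = 0 to the seat underside, each flush with a corner of the seat.

The open box is on top of the table. Three stools sit around the table at the +y, −x, +x sides.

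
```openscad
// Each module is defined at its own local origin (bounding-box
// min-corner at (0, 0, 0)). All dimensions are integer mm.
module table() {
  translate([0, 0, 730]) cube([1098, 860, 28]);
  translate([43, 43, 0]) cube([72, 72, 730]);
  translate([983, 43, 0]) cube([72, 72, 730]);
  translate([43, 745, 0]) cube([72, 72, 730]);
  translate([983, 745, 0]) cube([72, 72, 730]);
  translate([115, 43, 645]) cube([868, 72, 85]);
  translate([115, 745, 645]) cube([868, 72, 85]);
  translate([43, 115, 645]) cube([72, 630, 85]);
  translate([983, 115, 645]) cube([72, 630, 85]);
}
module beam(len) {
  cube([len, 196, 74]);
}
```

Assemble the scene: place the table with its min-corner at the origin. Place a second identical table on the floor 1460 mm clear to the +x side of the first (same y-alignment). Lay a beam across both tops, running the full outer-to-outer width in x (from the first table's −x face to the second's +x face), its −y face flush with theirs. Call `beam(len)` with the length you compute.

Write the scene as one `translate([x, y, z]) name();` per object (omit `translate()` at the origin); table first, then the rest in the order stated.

table();
translate([2558, 0, 0]) table();
translate([0, 0, 758]) beam(3656);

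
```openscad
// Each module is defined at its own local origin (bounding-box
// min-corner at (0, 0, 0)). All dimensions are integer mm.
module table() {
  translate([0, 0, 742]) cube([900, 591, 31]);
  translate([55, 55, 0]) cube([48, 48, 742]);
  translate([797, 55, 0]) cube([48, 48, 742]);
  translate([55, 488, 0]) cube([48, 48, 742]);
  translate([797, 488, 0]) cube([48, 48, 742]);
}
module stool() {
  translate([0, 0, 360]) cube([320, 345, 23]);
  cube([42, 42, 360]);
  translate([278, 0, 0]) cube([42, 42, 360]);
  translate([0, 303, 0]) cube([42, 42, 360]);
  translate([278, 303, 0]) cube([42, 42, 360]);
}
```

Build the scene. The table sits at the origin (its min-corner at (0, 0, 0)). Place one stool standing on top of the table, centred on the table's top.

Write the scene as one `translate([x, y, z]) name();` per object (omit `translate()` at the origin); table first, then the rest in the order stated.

table();
translate([290, 123, 773]) stool();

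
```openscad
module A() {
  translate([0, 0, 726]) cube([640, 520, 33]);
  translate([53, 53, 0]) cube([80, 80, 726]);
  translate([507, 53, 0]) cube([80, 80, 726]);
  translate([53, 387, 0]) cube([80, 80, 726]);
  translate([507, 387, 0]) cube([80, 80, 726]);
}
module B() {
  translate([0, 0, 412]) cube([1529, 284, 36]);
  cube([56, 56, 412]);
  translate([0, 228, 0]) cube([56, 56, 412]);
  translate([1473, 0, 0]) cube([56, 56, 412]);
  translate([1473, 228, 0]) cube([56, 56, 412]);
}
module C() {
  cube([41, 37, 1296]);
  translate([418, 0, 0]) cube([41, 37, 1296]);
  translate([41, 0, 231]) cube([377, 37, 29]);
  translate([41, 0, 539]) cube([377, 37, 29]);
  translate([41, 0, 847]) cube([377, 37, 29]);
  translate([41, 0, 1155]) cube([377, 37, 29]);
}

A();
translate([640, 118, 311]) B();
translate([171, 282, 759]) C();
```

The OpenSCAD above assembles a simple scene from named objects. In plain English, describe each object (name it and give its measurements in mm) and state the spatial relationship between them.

A is a table: top 640 mm (x) × 520 mm (y), 33 mm thick, upper face at z = 759 mm, on four 80×80 mm square legs, each inset 53 mm from the nearest pair of top edges, running from z = 0 to the bottom of the top.

B is a bench: a 1529×284 mm seat slab, 36 mm thick, top at z = 448 mm, on four 56×56 mm square legs flush with the seat corners and standing on z = 0.

C is a wooden ladder with two side rails of 41×37 mm section and 1296 mm height, set 459 mm apart overall. Between them run 4 rectangular rungs (37 mm deep, 29 mm thick), front faces flush with the rails' −y face. The bottom of the first rung is 231 mm above the floor and each subsequent rung is 308 mm higher than the one below.

The bench is beside the table with their tops flush at z = 759. The ladder is on top of the table.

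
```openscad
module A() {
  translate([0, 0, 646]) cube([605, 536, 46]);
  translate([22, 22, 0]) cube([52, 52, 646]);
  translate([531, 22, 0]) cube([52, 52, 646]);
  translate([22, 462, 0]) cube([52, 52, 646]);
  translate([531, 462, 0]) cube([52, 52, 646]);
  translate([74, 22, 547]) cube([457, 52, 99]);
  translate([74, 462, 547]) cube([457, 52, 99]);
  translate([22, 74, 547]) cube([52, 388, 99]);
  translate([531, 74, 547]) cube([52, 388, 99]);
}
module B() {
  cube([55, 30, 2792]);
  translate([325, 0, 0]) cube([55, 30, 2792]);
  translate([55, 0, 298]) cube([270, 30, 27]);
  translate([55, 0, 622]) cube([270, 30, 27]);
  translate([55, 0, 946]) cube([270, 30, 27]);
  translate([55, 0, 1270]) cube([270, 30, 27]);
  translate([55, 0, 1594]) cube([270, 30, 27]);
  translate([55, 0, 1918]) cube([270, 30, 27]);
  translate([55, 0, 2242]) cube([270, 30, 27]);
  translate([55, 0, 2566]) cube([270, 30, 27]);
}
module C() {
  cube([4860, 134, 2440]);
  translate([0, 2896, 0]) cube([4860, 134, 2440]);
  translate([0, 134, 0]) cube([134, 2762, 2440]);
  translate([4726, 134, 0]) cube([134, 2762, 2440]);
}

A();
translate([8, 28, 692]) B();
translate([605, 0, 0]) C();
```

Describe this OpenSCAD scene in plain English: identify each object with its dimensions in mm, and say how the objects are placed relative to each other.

A is a table: top 605 mm (x) × 536 mm (y), 46 mm thick, upper face at z = 692 mm, on four 52×52 mm square legs, each inset 22 mm from the nearest pair of top edges, running from z = 0 to the bottom of the top. Four apron rails, 52 mm thick and 99 mm tall, run between adjacent legs with their top edges flush with the underside of the top and their outer faces flush with the legs' outer faces.

B is a wooden ladder with two side rails of 55×30 mm section and 2792 mm height, set 380 mm apart overall. Between them run 8 rectangular rungs (30 mm deep, 27 mm thick), front faces flush with the rails' −y face. The bottom of the first rung is 298 mm above the floor and each subsequent rung is 324 mm higher than the one below.

C is a box-shaped house frame (walls only): outside footprint 4860×3030 mm, wall height 2440 mm, wall thickness 134 mm. The two y-facing walls run the full x-width; the two x-facing walls fit between the inner faces of the y-facing walls.

The ladder is on top of the table. The house frame is against the table's +x side, with their −y faces flush.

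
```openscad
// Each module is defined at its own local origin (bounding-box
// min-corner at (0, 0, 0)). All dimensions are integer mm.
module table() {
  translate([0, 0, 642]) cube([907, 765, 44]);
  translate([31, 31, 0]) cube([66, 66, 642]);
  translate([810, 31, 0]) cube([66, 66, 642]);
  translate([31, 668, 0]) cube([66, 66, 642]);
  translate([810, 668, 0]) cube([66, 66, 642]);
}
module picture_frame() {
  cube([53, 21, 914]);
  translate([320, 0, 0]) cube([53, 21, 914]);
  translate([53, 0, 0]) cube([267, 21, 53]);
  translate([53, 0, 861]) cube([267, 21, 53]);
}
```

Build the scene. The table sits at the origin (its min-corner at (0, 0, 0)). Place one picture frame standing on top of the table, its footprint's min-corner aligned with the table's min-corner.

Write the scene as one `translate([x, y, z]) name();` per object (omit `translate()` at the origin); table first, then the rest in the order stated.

table();
translate([0, 0, 686]) picture_frame();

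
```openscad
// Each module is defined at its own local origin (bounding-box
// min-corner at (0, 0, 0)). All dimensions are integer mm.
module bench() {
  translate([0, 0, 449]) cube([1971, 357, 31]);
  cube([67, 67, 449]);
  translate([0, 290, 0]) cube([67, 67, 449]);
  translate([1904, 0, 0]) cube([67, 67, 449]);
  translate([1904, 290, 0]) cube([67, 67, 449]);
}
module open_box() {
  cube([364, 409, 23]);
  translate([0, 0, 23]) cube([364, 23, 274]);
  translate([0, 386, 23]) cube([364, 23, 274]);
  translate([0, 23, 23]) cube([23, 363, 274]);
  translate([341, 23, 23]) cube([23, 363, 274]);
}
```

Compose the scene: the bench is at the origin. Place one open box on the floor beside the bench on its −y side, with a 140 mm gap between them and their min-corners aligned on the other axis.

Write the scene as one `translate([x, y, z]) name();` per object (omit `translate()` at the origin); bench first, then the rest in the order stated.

bench();
translate([0, -549, 0]) open_box();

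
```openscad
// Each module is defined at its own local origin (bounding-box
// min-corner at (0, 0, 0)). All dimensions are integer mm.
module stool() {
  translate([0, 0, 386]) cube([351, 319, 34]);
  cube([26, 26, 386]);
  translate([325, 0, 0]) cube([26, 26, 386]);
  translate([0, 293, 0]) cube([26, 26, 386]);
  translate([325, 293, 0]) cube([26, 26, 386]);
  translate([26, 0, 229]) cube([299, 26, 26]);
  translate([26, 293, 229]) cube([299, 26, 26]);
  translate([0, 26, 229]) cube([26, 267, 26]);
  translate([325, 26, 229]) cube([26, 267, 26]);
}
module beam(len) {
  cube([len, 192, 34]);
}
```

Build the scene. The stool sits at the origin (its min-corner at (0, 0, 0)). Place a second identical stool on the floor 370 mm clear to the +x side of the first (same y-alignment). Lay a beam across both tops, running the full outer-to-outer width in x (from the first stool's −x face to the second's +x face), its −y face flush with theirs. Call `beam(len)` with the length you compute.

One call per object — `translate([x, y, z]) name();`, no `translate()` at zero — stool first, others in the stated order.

stool();
translate([721, 0, 0]) stool();
translate([0, 0, 420]) beam(1072);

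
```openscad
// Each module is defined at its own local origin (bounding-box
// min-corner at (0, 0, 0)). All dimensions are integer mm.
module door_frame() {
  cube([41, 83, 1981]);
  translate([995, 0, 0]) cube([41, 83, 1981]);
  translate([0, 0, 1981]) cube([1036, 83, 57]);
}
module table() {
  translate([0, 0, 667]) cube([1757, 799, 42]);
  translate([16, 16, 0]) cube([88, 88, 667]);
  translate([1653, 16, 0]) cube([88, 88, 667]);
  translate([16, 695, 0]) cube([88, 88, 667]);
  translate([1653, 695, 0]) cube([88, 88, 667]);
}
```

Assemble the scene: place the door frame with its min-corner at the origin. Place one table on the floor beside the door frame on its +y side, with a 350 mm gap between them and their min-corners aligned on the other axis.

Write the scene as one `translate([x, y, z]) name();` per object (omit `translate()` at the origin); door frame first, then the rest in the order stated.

door_frame();
translate([0, 433, 0]) table();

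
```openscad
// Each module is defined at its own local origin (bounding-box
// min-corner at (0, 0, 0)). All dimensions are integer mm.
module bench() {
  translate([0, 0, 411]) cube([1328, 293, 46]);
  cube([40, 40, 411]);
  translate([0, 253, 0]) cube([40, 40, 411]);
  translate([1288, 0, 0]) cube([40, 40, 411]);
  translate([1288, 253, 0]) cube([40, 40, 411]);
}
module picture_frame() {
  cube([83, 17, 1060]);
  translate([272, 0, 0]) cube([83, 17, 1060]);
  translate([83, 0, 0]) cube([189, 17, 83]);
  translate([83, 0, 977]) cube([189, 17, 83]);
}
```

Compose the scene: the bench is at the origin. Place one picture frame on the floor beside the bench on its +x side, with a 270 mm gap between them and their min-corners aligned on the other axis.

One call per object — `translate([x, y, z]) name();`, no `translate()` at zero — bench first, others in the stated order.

bench();
translate([1598, 0, 0]) picture_frame();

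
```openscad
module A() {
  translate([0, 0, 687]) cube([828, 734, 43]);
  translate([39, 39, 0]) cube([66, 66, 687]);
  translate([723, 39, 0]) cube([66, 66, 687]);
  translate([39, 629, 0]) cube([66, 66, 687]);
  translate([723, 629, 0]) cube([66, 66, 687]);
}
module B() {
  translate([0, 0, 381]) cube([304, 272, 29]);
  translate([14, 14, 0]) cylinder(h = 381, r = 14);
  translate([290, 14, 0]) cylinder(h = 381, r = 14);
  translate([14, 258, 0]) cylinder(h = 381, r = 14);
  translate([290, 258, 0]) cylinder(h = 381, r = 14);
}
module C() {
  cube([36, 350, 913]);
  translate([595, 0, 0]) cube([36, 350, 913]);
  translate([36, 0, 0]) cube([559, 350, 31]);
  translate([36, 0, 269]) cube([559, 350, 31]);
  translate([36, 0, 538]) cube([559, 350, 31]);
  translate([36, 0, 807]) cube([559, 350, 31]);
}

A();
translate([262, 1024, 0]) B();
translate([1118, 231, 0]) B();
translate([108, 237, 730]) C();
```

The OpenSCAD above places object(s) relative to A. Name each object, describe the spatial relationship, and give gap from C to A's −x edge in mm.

The bookshelf's min-x is at 108; the table's min-x is 0; gap = 108 mm.

A is a table. B is a stool. C is a bookshelf. Two stools sit around the table at the +y, +x sides. The bookshelf is on top of the table. The gap from the bookshelf to the table's −x edge is 108 mm.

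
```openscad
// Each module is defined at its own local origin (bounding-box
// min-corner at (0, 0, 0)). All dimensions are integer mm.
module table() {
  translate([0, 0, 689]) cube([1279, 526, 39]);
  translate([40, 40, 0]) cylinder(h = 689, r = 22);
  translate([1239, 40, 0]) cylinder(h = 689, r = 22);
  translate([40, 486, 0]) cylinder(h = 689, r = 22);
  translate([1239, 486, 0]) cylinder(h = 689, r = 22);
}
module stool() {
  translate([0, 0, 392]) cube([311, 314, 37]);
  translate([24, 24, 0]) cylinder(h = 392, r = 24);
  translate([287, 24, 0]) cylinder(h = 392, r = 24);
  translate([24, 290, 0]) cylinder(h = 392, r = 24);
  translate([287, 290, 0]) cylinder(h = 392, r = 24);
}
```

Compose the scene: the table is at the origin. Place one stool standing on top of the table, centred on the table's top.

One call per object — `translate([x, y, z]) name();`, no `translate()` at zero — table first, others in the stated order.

table();
translate([484, 106, 728]) stool();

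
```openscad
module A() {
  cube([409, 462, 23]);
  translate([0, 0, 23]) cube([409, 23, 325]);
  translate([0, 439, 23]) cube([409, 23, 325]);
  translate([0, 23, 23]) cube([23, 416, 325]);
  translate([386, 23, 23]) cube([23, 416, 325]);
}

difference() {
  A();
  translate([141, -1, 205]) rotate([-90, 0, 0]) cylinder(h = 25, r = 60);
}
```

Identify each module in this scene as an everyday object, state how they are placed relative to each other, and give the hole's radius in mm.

The subtracted cylinder has r = 60 mm.

A is an open box. The open box has a circular hole through its front wall. The hole's radius is 60 mm.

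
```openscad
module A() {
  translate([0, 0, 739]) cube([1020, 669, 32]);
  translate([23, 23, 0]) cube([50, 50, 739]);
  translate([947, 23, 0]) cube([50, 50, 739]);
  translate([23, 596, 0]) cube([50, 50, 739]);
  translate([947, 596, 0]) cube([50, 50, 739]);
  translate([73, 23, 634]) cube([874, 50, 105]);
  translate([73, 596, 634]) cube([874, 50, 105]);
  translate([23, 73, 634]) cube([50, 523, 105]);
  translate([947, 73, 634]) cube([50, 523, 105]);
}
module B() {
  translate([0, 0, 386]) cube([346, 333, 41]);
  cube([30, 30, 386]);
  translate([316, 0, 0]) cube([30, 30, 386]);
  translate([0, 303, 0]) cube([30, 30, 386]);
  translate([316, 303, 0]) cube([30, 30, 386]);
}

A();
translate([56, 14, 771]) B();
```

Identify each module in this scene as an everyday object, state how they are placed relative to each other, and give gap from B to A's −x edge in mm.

A is a table. B is a stool. The stool is on top of the table. The gap from the stool to the table's −x edge is 56 mm.

The stool's min-x is at 56; the table's min-x is 0; gap = 56 mm.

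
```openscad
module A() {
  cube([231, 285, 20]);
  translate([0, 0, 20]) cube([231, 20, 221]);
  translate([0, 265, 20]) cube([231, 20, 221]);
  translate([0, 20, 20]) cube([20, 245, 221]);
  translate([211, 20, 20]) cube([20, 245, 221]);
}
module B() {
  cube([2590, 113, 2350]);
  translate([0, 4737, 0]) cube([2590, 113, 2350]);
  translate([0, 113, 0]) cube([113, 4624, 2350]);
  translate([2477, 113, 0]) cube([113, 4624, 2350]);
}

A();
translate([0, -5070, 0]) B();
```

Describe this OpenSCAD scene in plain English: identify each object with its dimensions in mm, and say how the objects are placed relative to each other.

A is an open-topped rectangular box: outside dimensions 231×285×241 mm, with a uniform wall and base thickness of 20 mm. The base is a full 231×285 slab on the floor; four walls sit on top of the base. The front and back walls (the −y and +y sides) span the full width; the two side walls fit between them.

B is a box-shaped house frame (walls only): outside footprint 2590×4850 mm, wall height 2350 mm, wall thickness 113 mm. The two y-facing walls run the full x-width; the two x-facing walls fit between the inner faces of the y-facing walls.

The house frame is on the floor beside the open box on its −y side.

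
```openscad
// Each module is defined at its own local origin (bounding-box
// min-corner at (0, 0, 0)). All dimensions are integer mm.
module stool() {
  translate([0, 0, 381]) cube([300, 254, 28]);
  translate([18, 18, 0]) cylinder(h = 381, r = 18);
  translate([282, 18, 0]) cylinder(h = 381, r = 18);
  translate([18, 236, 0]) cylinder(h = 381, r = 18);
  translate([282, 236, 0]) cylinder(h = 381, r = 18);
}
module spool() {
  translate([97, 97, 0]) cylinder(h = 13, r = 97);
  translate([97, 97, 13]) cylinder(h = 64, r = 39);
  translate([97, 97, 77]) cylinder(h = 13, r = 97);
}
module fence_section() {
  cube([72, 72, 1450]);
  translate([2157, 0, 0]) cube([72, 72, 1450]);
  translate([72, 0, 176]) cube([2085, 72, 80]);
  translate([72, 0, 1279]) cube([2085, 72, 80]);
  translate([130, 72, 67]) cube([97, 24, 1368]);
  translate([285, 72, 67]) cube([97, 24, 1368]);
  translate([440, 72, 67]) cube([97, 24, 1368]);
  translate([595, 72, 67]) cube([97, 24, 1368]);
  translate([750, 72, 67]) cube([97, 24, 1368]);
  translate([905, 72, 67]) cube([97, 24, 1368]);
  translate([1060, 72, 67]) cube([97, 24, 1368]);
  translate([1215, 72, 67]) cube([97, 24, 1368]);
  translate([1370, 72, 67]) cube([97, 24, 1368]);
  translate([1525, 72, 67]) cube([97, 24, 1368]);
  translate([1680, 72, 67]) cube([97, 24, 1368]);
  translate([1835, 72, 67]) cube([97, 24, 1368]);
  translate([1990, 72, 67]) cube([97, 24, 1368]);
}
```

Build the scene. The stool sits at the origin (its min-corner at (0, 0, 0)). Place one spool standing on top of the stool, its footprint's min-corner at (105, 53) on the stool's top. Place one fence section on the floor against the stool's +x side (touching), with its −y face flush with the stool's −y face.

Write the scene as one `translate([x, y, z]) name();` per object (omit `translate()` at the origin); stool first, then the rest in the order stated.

stool();
translate([105, 53, 409]) spool();
translate([300, 0, 0]) fence_section();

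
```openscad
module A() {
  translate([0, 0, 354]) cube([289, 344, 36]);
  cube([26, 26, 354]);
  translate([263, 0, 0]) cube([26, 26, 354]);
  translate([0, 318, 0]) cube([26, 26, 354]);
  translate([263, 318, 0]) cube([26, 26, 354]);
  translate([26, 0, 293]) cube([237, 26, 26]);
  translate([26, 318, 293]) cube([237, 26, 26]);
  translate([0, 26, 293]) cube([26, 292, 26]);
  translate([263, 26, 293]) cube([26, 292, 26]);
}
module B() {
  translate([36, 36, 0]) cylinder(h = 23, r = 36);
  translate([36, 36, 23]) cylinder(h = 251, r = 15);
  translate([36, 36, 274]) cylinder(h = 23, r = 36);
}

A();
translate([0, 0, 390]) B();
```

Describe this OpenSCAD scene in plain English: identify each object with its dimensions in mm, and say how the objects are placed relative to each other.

A is a four-legged stool. The seat is a 289×344×36 mm slab whose top surface is at z = 390 mm; four square legs, each 26×26 mm in cross-section, run from the floor (z = 0) to the underside of the seat, each flush with a corner of the seat. Four stretchers, 26 mm wide and 26 mm tall, connect adjacent legs with their undersides at z = 293 mm, each running between the inner faces of the legs it joins and aligned with the legs' outer faces on the other axis.

B is a spool: two coaxial disc flanges of radius 36 mm and thickness 23 mm, joined by a core cylinder of radius 15 mm and height 251 mm. The lower flange rests on z = 0 and the three cylinders share a vertical axis.

The spool is on top of the stool.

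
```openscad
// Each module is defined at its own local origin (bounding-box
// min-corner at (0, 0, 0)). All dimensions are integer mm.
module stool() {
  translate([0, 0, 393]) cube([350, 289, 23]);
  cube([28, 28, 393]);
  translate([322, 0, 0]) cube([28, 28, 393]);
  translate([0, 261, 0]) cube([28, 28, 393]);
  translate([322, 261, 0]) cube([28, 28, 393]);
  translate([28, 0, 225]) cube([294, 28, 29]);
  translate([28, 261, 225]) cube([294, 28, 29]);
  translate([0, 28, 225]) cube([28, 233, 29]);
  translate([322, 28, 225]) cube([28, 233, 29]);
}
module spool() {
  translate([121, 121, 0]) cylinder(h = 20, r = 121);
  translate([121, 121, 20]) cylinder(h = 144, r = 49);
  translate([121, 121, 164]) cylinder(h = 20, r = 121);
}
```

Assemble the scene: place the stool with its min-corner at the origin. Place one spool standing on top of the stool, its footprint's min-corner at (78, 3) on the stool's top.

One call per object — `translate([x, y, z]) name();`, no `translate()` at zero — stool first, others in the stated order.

stool();
translate([78, 3, 416]) spool();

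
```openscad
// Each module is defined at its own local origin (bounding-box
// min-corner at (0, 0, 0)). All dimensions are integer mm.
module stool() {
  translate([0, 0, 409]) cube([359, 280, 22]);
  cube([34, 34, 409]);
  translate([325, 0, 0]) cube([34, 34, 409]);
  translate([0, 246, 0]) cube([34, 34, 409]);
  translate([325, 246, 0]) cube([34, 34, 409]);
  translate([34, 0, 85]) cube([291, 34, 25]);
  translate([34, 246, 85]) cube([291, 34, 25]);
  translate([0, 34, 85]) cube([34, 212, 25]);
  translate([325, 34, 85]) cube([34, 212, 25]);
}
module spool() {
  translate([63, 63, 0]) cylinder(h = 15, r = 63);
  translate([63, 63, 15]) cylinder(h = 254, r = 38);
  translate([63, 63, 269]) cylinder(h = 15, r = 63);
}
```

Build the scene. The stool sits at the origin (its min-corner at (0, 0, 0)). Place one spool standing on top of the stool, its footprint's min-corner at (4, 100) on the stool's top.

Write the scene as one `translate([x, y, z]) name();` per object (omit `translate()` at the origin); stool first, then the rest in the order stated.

stool();
translate([4, 100, 431]) spool();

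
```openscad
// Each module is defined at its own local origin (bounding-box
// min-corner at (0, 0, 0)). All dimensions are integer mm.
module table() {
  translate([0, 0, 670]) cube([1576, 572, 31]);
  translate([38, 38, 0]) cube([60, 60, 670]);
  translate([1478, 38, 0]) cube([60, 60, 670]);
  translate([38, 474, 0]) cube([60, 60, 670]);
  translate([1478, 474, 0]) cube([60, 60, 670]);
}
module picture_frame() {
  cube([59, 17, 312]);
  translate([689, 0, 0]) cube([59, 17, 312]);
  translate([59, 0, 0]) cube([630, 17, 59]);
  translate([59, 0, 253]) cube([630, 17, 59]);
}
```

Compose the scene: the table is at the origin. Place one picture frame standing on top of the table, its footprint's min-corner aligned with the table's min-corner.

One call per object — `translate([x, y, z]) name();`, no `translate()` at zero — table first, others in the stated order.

table();
translate([0, 0, 701]) picture_frame();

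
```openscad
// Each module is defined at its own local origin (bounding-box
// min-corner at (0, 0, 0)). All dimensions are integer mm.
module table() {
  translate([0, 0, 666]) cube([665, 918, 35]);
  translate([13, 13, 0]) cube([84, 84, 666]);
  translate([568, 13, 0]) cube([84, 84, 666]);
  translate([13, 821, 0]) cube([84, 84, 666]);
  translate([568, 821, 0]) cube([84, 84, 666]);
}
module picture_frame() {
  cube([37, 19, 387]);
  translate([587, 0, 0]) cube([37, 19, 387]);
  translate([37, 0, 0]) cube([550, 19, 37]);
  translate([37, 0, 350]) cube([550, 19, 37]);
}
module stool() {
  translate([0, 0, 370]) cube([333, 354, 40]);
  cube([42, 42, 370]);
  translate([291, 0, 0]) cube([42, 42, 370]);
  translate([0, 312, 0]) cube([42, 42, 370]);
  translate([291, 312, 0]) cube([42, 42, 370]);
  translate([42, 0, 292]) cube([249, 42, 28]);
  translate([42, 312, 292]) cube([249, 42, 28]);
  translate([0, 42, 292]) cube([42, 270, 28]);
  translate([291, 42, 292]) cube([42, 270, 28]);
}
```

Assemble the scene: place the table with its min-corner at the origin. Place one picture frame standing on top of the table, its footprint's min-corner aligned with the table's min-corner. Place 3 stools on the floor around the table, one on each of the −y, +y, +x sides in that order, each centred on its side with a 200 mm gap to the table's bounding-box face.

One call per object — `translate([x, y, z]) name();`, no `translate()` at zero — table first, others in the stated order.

table();
translate([0, 0, 701]) picture_frame();
translate([166, -554, 0]) stool();
translate([166, 1118, 0]) stool();
translate([865, 282, 0]) stool();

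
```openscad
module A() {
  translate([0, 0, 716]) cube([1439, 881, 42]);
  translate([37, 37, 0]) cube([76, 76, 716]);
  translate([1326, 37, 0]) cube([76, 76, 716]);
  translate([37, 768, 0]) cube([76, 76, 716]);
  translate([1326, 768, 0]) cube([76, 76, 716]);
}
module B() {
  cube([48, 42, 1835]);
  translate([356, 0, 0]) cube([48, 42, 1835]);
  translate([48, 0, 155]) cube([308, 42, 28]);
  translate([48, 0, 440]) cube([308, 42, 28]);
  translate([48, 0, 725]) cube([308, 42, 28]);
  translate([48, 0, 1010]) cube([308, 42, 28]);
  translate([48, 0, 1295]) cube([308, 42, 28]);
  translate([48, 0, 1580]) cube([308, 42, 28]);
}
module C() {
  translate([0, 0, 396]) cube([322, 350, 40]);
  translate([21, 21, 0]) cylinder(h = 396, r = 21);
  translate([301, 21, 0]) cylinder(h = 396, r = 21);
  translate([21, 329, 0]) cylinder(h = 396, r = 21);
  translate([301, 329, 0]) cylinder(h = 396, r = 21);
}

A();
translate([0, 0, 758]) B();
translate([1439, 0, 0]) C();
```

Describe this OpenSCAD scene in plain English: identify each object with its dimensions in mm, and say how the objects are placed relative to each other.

A is a table with a 1439×881 mm rectangular top, 42 mm thick, top surface at z = 758 mm, supported by four 76×76 mm square legs, each inset 37 mm from the nearest pair of top edges, running from the floor.

B is a wooden ladder with two side rails of 48×42 mm section and 1835 mm height, set 404 mm apart overall. Between them run 6 rectangular rungs (42 mm deep, 28 mm thick), front faces flush with the rails' −y face. The bottom of the first rung is 155 mm above the floor and each subsequent rung is 285 mm higher than the one below.

C is a four-legged stool. The seat is a 322×350×40 mm slab whose top surface is at z = 436 mm; four round legs, each 42 mm in diameter, run from the floor (z = 0) to the underside of the seat, each leg's axis is inset half a diameter from the nearest pair of seat edges (so the leg's bounding box is flush with the corner).

The ladder is on top of the table. The stool is against the table's +x side, with their −y faces flush.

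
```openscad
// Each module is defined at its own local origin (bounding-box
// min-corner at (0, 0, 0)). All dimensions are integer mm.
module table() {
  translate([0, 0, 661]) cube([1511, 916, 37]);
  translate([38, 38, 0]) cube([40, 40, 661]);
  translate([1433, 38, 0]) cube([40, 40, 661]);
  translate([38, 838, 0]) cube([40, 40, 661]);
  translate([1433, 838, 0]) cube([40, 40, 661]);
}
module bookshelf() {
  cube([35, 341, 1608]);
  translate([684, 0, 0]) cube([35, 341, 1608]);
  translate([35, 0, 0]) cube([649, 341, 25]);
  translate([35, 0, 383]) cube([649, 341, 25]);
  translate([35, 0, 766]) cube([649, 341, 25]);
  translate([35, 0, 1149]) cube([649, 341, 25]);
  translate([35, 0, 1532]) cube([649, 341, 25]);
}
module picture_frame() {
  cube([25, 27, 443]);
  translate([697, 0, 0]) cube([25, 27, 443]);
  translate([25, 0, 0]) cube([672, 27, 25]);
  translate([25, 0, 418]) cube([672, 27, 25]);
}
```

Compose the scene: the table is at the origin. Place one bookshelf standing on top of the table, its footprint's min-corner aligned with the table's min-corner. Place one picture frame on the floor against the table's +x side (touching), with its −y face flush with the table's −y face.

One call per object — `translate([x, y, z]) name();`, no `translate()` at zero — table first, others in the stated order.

table();
translate([0, 0, 698]) bookshelf();
translate([1511, 0, 0]) picture_frame();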